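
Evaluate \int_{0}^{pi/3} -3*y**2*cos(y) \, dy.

-pi - sqrt(3)*pi**2/6 + 3*sqrt(3)

Integrate by parts twice (u = y^2, dv = -3*cos(y) dy).
An antiderivative is F(y) = -3*y**2*sin(y) - 6*y*cos(y) + 6*sin(y).
Then F(pi/3) - F(0) = (-pi - sqrt(3)*pi**2/6 + 3*sqrt(3)) - (0) = -pi - sqrt(3)*pi**2/6 + 3*sqrt(3).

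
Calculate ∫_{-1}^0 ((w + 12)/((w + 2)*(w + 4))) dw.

Factor the denominator: w**2 + 6*w + 8 = (w + 4)(w + 2).
Partial fractions: (w + 12)/((w + 2)*(w + 4)) = -4/(w + 4) + 5/(w + 2).
An antiderivative is F(w) = 5*log(w + 2) - 4*log(w + 4).
Then F(0) - F(-1) = (-log(8)) - (-log(81)) = log(81/8).

log(81/8)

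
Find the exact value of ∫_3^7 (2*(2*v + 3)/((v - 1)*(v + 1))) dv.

-log(2) + 5*log(3)

Factor the denominator: v**2 - 1 = (v + 1)(v - 1).
Partial fractions: 2*(2*v + 3)/((v - 1)*(v + 1)) = -1/(v + 1) + 5/(v - 1).
An antiderivative is F(v) = 5*log(v - 1) - log(v + 1).
Then F(7) - F(3) = (2*log(2) + 5*log(3)) - (log(8)) = -log(2) + 5*log(3).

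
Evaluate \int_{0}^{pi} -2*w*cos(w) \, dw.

4

Integrate by parts once (u = w, dv = -2*cos(w) dw).
An antiderivative is F(w) = -2*w*sin(w) - 2*cos(w).
Then F(pi) - F(0) = (2) - (-2) = 4.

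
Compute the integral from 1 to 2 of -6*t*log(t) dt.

Integrate by parts once (u = ln t, dv = -6*t dt).
An antiderivative is F(t) = -3*t**2*(2*log(t) - 1)/2.
Then F(2) - F(1) = (6 - 12*log(2)) - (3/2) = 9/2 - 12*log(2).

9/2 - 12*log(2)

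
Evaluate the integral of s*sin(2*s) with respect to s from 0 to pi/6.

Integrate by parts once (u = s, dv = sin(2*s) ds).
An antiderivative is F(s) = -s*cos(2*s)/2 + sin(2*s)/4.
Then F(pi/6) - F(0) = (-pi/24 + sqrt(3)/8) - (0) = -pi/24 + sqrt(3)/8.

-pi/24 + sqrt(3)/8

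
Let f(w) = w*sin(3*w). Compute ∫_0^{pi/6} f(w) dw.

Integrate by parts once (u = w, dv = sin(3*w) dw).
An antiderivative is F(w) = -w*cos(3*w)/3 + sin(3*w)/9.
Then F(pi/6) - F(0) = (1/9) - (0) = 1/9.

1/9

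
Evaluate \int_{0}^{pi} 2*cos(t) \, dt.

0

An antiderivative is F(t) = 2*sin(t).
Then F(pi) - F(0) = (0) - (0) = 0.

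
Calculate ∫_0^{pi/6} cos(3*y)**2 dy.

pi/12

Use the identity cos^2(3*y) = (1 + cos(6*y))/2.
An antiderivative is F(y) = y/2 + sin(6*y)/12.
Then F(pi/6) - F(0) = (pi/12) - (0) = pi/12.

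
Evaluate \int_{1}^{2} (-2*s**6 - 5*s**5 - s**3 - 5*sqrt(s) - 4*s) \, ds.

-7997/84 - 20*sqrt(2)/3

By the power rule, an antiderivative is F(s) = -2*s**7/7 - 5*s**6/6 - s**4/4 - 10*s**(3/2)/3 - 2*s**2.
Then F(2) - F(1) = (-2140/21 - 20*sqrt(2)/3) - (-563/84) = -7997/84 - 20*sqrt(2)/3.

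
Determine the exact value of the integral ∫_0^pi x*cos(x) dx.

Integrate by parts once (u = x, dv = cos(x) dx).
An antiderivative is F(x) = x*sin(x) + cos(x).
Then F(pi) - F(0) = (-1) - (1) = -2.

-2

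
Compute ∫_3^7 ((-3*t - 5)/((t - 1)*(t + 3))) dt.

-log(15)

Factor the denominator: t**2 + 2*t - 3 = (t + 3)(t - 1).
Partial fractions: (-3*t - 5)/((t - 1)*(t + 3)) = -1/(t + 3) - 2/(t - 1).
An antiderivative is F(t) = -2*log(t - 1) - log(t + 3).
Then F(7) - F(3) = (-2*log(3) - 3*log(2) - log(5)) - (-log(24)) = -log(15).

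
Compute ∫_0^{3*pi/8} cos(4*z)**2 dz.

Use the identity cos^2(4*z) = (1 + cos(8*z))/2.
An antiderivative is F(z) = z/2 + sin(8*z)/16.
Then F(3*pi/8) - F(0) = (3*pi/16) - (0) = 3*pi/16.

3*pi/16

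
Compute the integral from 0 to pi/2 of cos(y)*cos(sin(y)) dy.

sin(1)

Let u = sin(y), so du = cos(y) dy. When y = 0, u = 0; when y = pi/2, u = 1.
The integral becomes ∫ cos(u) du from 0 to 1, with antiderivative sin(u).
Back in y: F(y) = sin(sin(y)).
Then F(pi/2) - F(0) = (sin(1)) - (0) = sin(1).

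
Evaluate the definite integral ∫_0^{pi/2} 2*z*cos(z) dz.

Integrate by parts once (u = z, dv = 2*cos(z) dz).
An antiderivative is F(z) = 2*z*sin(z) + 2*cos(z).
Then F(pi/2) - F(0) = (pi) - (2) = -2 + pi.

-2 + pi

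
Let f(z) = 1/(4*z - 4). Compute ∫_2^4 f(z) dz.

An antiderivative is F(z) = log(4*z - 4)/4.
Then F(4) - F(2) = (log(12)/4) - (log(2)/2) = log(3)/4.

log(3)/4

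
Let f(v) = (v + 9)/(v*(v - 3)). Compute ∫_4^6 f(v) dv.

Factor the denominator: v**2 - 3*v = v(v - 3).
Partial fractions: (v + 9)/(v*(v - 3)) = -3/v + 4/(v - 3).
An antiderivative is F(v) = -3*log(v) + 4*log(v - 3).
Then F(6) - F(4) = (log(3/8)) - (-log(64)) = log(24).

log(24)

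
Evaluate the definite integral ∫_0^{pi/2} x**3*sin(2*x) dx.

Integrate by parts 3 times (u = x^3, dv = sin(2*x) dx).
An antiderivative is F(x) = -x**3*cos(2*x)/2 + 3*x**2*sin(2*x)/4 + 3*x*cos(2*x)/4 - 3*sin(2*x)/8.
Then F(pi/2) - F(0) = (pi*(-6 + pi**2)/16) - (0) = pi*(-6 + pi**2)/16.

pi*(-6 + pi**2)/16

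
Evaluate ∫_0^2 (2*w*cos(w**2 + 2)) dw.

Let u = w**2 + 2, so du = 2*w dw. When w = 0, u = 2; when w = 2, u = 6.
The integral becomes ∫ cos(u) du from 2 to 6, with antiderivative sin(u).
Back in w: F(w) = sin(w**2 + 2).
Then F(2) - F(0) = (sin(6)) - (sin(2)) = -sin(2) + sin(6).

-sin(2) + sin(6)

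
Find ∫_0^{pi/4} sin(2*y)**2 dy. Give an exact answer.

pi/8

Use the identity sin^2(2*y) = (1 - cos(4*y))/2.
An antiderivative is F(y) = y/2 - sin(4*y)/8.
Then F(pi/4) - F(0) = (pi/8) - (0) = pi/8.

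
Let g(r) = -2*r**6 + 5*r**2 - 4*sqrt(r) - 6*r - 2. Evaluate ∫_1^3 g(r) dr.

By the power rule, an antiderivative is F(r) = -2*r**7/7 - 8*r**(3/2)/3 + 5*r**3/3 - 3*r**2 - 2*r.
Then F(3) - F(1) = (-4290/7 - 8*sqrt(3)) - (-44/7) = -4246/7 - 8*sqrt(3).

-4246/7 - 8*sqrt(3)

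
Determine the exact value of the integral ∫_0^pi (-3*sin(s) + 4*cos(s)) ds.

-6

An antiderivative is F(s) = 4*sin(s) + 3*cos(s).
Then F(pi) - F(0) = (-3) - (3) = -6.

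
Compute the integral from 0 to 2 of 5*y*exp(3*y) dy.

Integrate by parts once (u = y, dv = 5*exp(3*y) dy).
An antiderivative is F(y) = (15*y - 5)*exp(3*y)/9.
Then F(2) - F(0) = (25*exp(6)/9) - (-5/9) = 5/9 + 25*exp(6)/9.

5/9 + 25*exp(6)/9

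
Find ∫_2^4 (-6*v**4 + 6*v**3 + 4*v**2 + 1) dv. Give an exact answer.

By the power rule, an antiderivative is F(v) = -6*v**5/5 + 3*v**4/2 + 4*v**3/3 + v.
Then F(4) - F(2) = (-11332/15) - (-26/15) = -11306/15.

-11306/15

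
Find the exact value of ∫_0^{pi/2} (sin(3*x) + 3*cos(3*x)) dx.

An antiderivative is F(x) = sin(3*x) - cos(3*x)/3.
Then F(pi/2) - F(0) = (-1) - (-1/3) = -2/3.

-2/3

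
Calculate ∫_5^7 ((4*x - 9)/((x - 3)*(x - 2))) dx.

Factor the denominator: x**2 - 5*x + 6 = (x - 2)(x - 3).
Partial fractions: (4*x - 9)/((x - 3)*(x - 2)) = 1/(x - 2) + 3/(x - 3).
An antiderivative is F(x) = 3*log(x - 3) + log(x - 2).
Then F(7) - F(5) = (log(5) + 6*log(2)) - (log(24)) = log(40/3).

log(40/3)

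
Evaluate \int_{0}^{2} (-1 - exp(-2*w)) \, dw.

-5/2 + exp(-4)/2

An antiderivative is F(w) = -w + exp(-2*w)/2.
Then F(2) - F(0) = (-2 + exp(-4)/2) - (1/2) = -5/2 + exp(-4)/2.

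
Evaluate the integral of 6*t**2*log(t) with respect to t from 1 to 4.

Integrate by parts once (u = ln t, dv = 6*t**2 dt).
An antiderivative is F(t) = 2*t**3*(3*log(t) - 1)/3.
Then F(4) - F(1) = (-128/3 + 256*log(2)) - (-2/3) = -42 + 256*log(2).

-42 + 256*log(2)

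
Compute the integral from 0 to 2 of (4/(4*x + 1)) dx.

log(9)

An antiderivative is F(x) = log(4*x + 1).
Then F(2) - F(0) = (log(9)) - (0) = log(9).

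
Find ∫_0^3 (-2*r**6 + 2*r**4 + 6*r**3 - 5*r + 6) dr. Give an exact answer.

By the power rule, an antiderivative is F(r) = -2*r**7/7 + 2*r**5/5 + 3*r**4/2 - 5*r**2/2 + 6*r.
Then F(3) - F(0) = (-14373/35) - (0) = -14373/35.

-14373/35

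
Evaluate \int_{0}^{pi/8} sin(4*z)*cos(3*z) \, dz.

Use the identity sin(4*z)cos(3*z) = [sin(7*z) + sin(z)]/2.
An antiderivative is F(z) = -cos(z)/2 - cos(7*z)/14.
Then F(pi/8) - F(0) = (-3*sqrt(sqrt(2) + 2)/14) - (-4/7) = 4/7 - 3*sqrt(sqrt(2) + 2)/14.

4/7 - 3*sqrt(sqrt(2) + 2)/14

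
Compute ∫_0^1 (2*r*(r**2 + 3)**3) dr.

Let u = r**2 + 3, so du = 2*r dr. When r = 0, u = 3; when r = 1, u = 4.
The integral becomes ∫ u**3 du from 3 to 4, with antiderivative u**4/4.
Back in r: F(r) = (r**2 + 3)**4/4.
Then F(1) - F(0) = (64) - (81/4) = 175/4.

175/4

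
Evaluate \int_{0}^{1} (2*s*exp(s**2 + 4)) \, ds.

Let u = s**2 + 4, so du = 2*s ds. When s = 0, u = 4; when s = 1, u = 5.
The integral becomes ∫ exp(u) du from 4 to 5, with antiderivative exp(u).
Back in s: F(s) = exp(s**2 + 4).
Then F(1) - F(0) = (exp(5)) - (exp(4)) = -exp(4) + exp(5).

-exp(4) + exp(5)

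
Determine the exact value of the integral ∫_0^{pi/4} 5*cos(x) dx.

5*sqrt(2)/2

An antiderivative is F(x) = 5*sin(x).
Then F(pi/4) - F(0) = (5*sqrt(2)/2) - (0) = 5*sqrt(2)/2.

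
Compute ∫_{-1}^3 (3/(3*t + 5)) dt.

An antiderivative is F(t) = log(3*t + 5).
Then F(3) - F(-1) = (log(14)) - (log(2)) = log(7).

log(7)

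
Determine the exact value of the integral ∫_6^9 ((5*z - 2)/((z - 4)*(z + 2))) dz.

Factor the denominator: z**2 - 2*z - 8 = (z + 2)(z - 4).
Partial fractions: (5*z - 2)/((z - 4)*(z + 2)) = 2/(z + 2) + 3/(z - 4).
An antiderivative is F(z) = 3*log(z - 4) + 2*log(z + 2).
Then F(9) - F(6) = (2*log(11) + 3*log(5)) - (9*log(2)) = -9*log(2) + 2*log(11) + 3*log(5).

-9*log(2) + 2*log(11) + 3*log(5)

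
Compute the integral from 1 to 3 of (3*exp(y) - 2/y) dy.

-3*exp(1) - log(9) + 3*exp(3)

An antiderivative is F(y) = 3*exp(y) - 2*log(y).
Then F(3) - F(1) = (-log(9) + 3*exp(3)) - (3*exp(1)) = -3*exp(1) - log(9) + 3*exp(3).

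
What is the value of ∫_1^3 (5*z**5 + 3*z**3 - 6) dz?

By the power rule, an antiderivative is F(z) = 5*z**6/6 + 3*z**4/4 - 6*z.
Then F(3) - F(1) = (2601/4) - (-53/12) = 1964/3.

1964/3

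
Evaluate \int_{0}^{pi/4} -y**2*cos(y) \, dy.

sqrt(2)*(-8*pi - pi**2 + 32)/32

Integrate by parts twice (u = y^2, dv = -cos(y) dy).
An antiderivative is F(y) = -y**2*sin(y) - 2*y*cos(y) + 2*sin(y).
Then F(pi/4) - F(0) = (sqrt(2)*(-8*pi - pi**2 + 32)/32) - (0) = sqrt(2)*(-8*pi - pi**2 + 32)/32.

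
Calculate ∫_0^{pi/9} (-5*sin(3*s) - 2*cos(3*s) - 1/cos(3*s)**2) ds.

An antiderivative is F(s) = -2*sin(3*s)/3 + 5*cos(3*s)/3 - tan(3*s)/3.
Then F(pi/9) - F(0) = (5/6 - 2*sqrt(3)/3) - (5/3) = -2*sqrt(3)/3 - 5/6.

-2*sqrt(3)/3 - 5/6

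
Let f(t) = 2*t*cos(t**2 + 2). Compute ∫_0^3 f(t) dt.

Let u = t**2 + 2, so du = 2*t dt. When t = 0, u = 2; when t = 3, u = 11.
The integral becomes ∫ cos(u) du from 2 to 11, with antiderivative sin(u).
Back in t: F(t) = sin(t**2 + 2).
Then F(3) - F(0) = (sin(11)) - (sin(2)) = sin(11) - sin(2).

sin(11) - sin(2)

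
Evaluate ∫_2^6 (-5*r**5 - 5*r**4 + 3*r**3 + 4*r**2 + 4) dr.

By the power rule, an antiderivative is F(r) = -5*r**6/6 - r**5 + 3*r**4/4 + 4*r**3/3 + 4*r.
Then F(6) - F(2) = (-45372) - (-164/3) = -135952/3.

-135952/3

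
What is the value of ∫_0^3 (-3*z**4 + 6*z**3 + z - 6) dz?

-189/5

By the power rule, an antiderivative is F(z) = -3*z**5/5 + 3*z**4/2 + z**2/2 - 6*z.
Then F(3) - F(0) = (-189/5) - (0) = -189/5.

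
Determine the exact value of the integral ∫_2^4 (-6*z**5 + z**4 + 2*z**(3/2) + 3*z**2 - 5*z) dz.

-3782 - 16*sqrt(2)/5

By the power rule, an antiderivative is F(z) = -z**6 + 4*z**(5/2)/5 + z**5/5 + z**3 - 5*z**2/2.
Then F(4) - F(2) = (-19208/5) - (-298/5 + 16*sqrt(2)/5) = -3782 - 16*sqrt(2)/5.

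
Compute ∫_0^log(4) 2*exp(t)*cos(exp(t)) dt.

Let u = exp(t), so du = exp(t) dt. When t = 0, u = 1; when t = log(4), u = 4.
The integral becomes 2·∫ cos(u) du from 1 to 4, with antiderivative 2*sin(u).
Back in t: F(t) = 2*sin(exp(t)).
Then F(log(4)) - F(0) = (2*sin(4)) - (2*sin(1)) = -2*sin(1) + 2*sin(4).

-2*sin(1) + 2*sin(4)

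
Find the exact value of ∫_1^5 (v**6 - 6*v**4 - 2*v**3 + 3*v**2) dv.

By the power rule, an antiderivative is F(v) = v**7/7 - 6*v**5/5 - v**4/2 + v**3.
Then F(5) - F(1) = (101125/14) - (-39/70) = 252832/35.

252832/35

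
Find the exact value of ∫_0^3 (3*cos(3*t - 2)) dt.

Let u = 3*t - 2, so du = 3 dt. When t = 0, u = -2; when t = 3, u = 7.
The integral becomes ∫ cos(u) du from -2 to 7, with antiderivative sin(u).
Back in t: F(t) = sin(3*t - 2).
Then F(3) - F(0) = (sin(7)) - (-sin(2)) = sin(7) + sin(2).

sin(7) + sin(2)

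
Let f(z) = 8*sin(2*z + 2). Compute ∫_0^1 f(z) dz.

4*cos(2) - 4*cos(4)

Let u = 2*z + 2, so du = 2 dz. When z = 0, u = 2; when z = 1, u = 4.
The integral becomes 4·∫ sin(u) du from 2 to 4, with antiderivative -4*cos(u).
Back in z: F(z) = -4*cos(2*z + 2).
Then F(1) - F(0) = (-4*cos(4)) - (-4*cos(2)) = 4*cos(2) - 4*cos(4).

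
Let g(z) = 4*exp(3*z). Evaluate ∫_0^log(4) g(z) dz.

84

Let u = exp(z), so du = exp(z) dz. When z = 0, u = 1; when z = log(4), u = 4.
The integral becomes 4·∫ u**2 du from 1 to 4, with antiderivative 4*u**3/3.
Back in z: F(z) = 4*exp(3*z)/3.
Then F(log(4)) - F(0) = (256/3) - (4/3) = 84.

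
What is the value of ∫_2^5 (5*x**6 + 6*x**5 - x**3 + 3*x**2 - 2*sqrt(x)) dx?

By the power rule, an antiderivative is F(x) = 5*x**7/7 + x**6 - x**4/4 - 4*x**(3/2)/3 + x**3.
Then F(5) - F(2) = (1999125/28 - 20*sqrt(5)/3) - (1116/7 - 8*sqrt(2)/3) = -20*sqrt(5)/3 + 8*sqrt(2)/3 + 1994661/28.

-20*sqrt(5)/3 + 8*sqrt(2)/3 + 1994661/28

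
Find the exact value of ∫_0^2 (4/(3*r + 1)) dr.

An antiderivative is F(r) = 4*log(3*r + 1)/3.
Then F(2) - F(0) = (4*log(7)/3) - (0) = 4*log(7)/3.

4*log(7)/3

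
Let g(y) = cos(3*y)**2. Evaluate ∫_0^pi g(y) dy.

pi/2

Use the identity cos^2(3*y) = (1 + cos(6*y))/2.
An antiderivative is F(y) = y/2 + sin(6*y)/12.
Then F(pi) - F(0) = (pi/2) - (0) = pi/2.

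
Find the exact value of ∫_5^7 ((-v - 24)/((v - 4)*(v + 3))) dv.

-4*log(3) - 6*log(2) + 3*log(5)

Factor the denominator: v**2 - v - 12 = (v + 3)(v - 4).
Partial fractions: (-v - 24)/((v - 4)*(v + 3)) = 3/(v + 3) - 4/(v - 4).
An antiderivative is F(v) = -4*log(v - 4) + 3*log(v + 3).
Then F(7) - F(5) = (-4*log(3) + 3*log(2) + 3*log(5)) - (9*log(2)) = -4*log(3) - 6*log(2) + 3*log(5).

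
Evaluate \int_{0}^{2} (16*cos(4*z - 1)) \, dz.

Let u = 4*z - 1, so du = 4 dz. When z = 0, u = -1; when z = 2, u = 7.
The integral becomes 4·∫ cos(u) du from -1 to 7, with antiderivative 4*sin(u).
Back in z: F(z) = 4*sin(4*z - 1).
Then F(2) - F(0) = (4*sin(7)) - (-4*sin(1)) = 4*sin(7) + 4*sin(1).

4*sin(7) + 4*sin(1)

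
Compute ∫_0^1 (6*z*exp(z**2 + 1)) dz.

3*E*(-1 + E)

Let u = z**2 + 1, so du = 2*z dz. When z = 0, u = 1; when z = 1, u = 2.
The integral becomes 3·∫ exp(u) du from 1 to 2, with antiderivative 3*exp(u).
Back in z: F(z) = 3*exp(z**2 + 1).
Then F(1) - F(0) = (3*exp(2)) - (3*exp(1)) = 3*exp(1)*(-1 + exp(1)).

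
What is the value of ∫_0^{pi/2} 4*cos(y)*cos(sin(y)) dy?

Let u = sin(y), so du = cos(y) dy. When y = 0, u = 0; when y = pi/2, u = 1.
The integral becomes 4·∫ cos(u) du from 0 to 1, with antiderivative 4*sin(u).
Back in y: F(y) = 4*sin(sin(y)).
Then F(pi/2) - F(0) = (4*sin(1)) - (0) = 4*sin(1).

4*sin(1)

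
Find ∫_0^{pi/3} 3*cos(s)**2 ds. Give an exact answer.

3*sqrt(3)/8 + pi/2

Use the identity cos^2(s) = (1 + cos(2*s))/2.
An antiderivative is F(s) = 3*s/2 + 3*sin(2*s)/4.
Then F(pi/3) - F(0) = (3*sqrt(3)/8 + pi/2) - (0) = 3*sqrt(3)/8 + pi/2.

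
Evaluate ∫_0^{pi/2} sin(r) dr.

1

An antiderivative is F(r) = -cos(r).
Then F(pi/2) - F(0) = (0) - (-1) = 1.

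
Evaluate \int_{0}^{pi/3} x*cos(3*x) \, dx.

-2/9

Integrate by parts once (u = x, dv = cos(3*x) dx).
An antiderivative is F(x) = x*sin(3*x)/3 + cos(3*x)/9.
Then F(pi/3) - F(0) = (-1/9) - (1/9) = -2/9.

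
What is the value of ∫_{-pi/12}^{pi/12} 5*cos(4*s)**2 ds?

Use the identity cos^2(4*s) = (1 + cos(8*s))/2.
An antiderivative is F(s) = 5*s/2 + 5*sin(8*s)/16.
Then F(pi/12) - F(-pi/12) = (5*sqrt(3)/32 + 5*pi/24) - (-5*pi/24 - 5*sqrt(3)/32) = 5*sqrt(3)/16 + 5*pi/12.

5*sqrt(3)/16 + 5*pi/12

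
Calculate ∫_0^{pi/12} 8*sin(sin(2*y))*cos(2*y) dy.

Let u = sin(2*y), so du = 2*cos(2*y) dy. When y = 0, u = 0; when y = pi/12, u = 1/2.
The integral becomes 4·∫ sin(u) du from 0 to 1/2, with antiderivative -4*cos(u).
Back in y: F(y) = -4*cos(sin(2*y)).
Then F(pi/12) - F(0) = (-4*cos(1/2)) - (-4) = 4 - 4*cos(1/2).

4 - 4*cos(1/2)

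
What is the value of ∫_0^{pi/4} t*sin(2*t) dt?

Integrate by parts once (u = t, dv = sin(2*t) dt).
An antiderivative is F(t) = -t*cos(2*t)/2 + sin(2*t)/4.
Then F(pi/4) - F(0) = (1/4) - (0) = 1/4.

1/4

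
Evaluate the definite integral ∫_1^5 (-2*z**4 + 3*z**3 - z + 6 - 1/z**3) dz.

-19252/25

By the power rule, an antiderivative is F(z) = -2*z**5/5 + 3*z**4/4 - z**2/2 + 6*z + 1/(2*z**2).
Then F(5) - F(1) = (-76373/100) - (127/20) = -19252/25.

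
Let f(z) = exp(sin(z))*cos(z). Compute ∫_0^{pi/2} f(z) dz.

Let u = sin(z), so du = cos(z) dz. When z = 0, u = 0; when z = pi/2, u = 1.
The integral becomes ∫ exp(u) du from 0 to 1, with antiderivative exp(u).
Back in z: F(z) = exp(sin(z)).
Then F(pi/2) - F(0) = (E) - (1) = -1 + E.

-1 + E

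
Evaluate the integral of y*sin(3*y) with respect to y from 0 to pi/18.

-sqrt(3)*pi/108 + 1/18

Integrate by parts once (u = y, dv = sin(3*y) dy).
An antiderivative is F(y) = -y*cos(3*y)/3 + sin(3*y)/9.
Then F(pi/18) - F(0) = (-sqrt(3)*pi/108 + 1/18) - (0) = -sqrt(3)*pi/108 + 1/18.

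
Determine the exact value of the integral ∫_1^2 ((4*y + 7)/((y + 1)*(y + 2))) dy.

log(9/2)

Factor the denominator: y**2 + 3*y + 2 = (y + 2)(y + 1).
Partial fractions: (4*y + 7)/((y + 1)*(y + 2)) = 1/(y + 2) + 3/(y + 1).
An antiderivative is F(y) = 3*log(y + 1) + log(y + 2).
Then F(2) - F(1) = (2*log(2) + 3*log(3)) - (log(24)) = log(9/2).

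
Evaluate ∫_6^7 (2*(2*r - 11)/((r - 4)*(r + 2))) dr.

Factor the denominator: r**2 - 2*r - 8 = (r + 2)(r - 4).
Partial fractions: 2*(2*r - 11)/((r - 4)*(r + 2)) = 5/(r + 2) - 1/(r - 4).
An antiderivative is F(r) = -log(r - 4) + 5*log(r + 2).
Then F(7) - F(6) = (9*log(3)) - (14*log(2)) = -14*log(2) + 9*log(3).

-14*log(2) + 9*log(3)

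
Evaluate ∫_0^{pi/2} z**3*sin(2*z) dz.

pi*(-6 + pi**2)/16

Integrate by parts 3 times (u = z^3, dv = sin(2*z) dz).
An antiderivative is F(z) = -z**3*cos(2*z)/2 + 3*z**2*sin(2*z)/4 + 3*z*cos(2*z)/4 - 3*sin(2*z)/8.
Then F(pi/2) - F(0) = (pi*(-6 + pi**2)/16) - (0) = pi*(-6 + pi**2)/16.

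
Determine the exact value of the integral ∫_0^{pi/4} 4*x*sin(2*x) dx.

1

Integrate by parts once (u = x, dv = 4*sin(2*x) dx).
An antiderivative is F(x) = -2*x*cos(2*x) + sin(2*x).
Then F(pi/4) - F(0) = (1) - (0) = 1.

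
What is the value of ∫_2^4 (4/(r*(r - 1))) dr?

Factor the denominator: r**2 - r = r(r - 1).
Partial fractions: 4/(r*(r - 1)) = -4/r + 4/(r - 1).
An antiderivative is F(r) = -4*log(r) + 4*log(r - 1).
Then F(4) - F(2) = (-8*log(2) + 4*log(3)) - (-log(16)) = log(81/16).

log(81/16)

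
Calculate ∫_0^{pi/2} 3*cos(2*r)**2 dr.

3*pi/4

Use the identity cos^2(2*r) = (1 + cos(4*r))/2.
An antiderivative is F(r) = 3*r/2 + 3*sin(4*r)/8.
Then F(pi/2) - F(0) = (3*pi/4) - (0) = 3*pi/4.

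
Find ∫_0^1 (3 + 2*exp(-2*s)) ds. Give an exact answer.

An antiderivative is F(s) = 3*s - exp(-2*s).
Then F(1) - F(0) = (3 - exp(-2)) - (-1) = 4 - exp(-2).

4 - exp(-2)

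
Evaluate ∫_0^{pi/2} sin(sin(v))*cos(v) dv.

1 - cos(1)

Let u = sin(v), so du = cos(v) dv. When v = 0, u = 0; when v = pi/2, u = 1.
The integral becomes ∫ sin(u) du from 0 to 1, with antiderivative -cos(u).
Back in v: F(v) = -cos(sin(v)).
Then F(pi/2) - F(0) = (-cos(1)) - (-1) = 1 - cos(1).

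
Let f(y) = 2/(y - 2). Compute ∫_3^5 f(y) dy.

An antiderivative is F(y) = 2*log(y - 2).
Then F(5) - F(3) = (log(9)) - (0) = log(9).

log(9)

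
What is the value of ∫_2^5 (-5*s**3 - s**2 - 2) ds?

By the power rule, an antiderivative is F(s) = -5*s**4/4 - s**3/3 - 2*s.
Then F(5) - F(2) = (-9995/12) - (-80/3) = -3225/4.

-3225/4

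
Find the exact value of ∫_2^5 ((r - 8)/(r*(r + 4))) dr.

log(27/50)

Factor the denominator: r**2 + 4*r = (r + 4)r.
Partial fractions: (r - 8)/(r*(r + 4)) = 3/(r + 4) - 2/r.
An antiderivative is F(r) = -2*log(r) + 3*log(r + 4).
Then F(5) - F(2) = (-2*log(5) + 6*log(3)) - (log(54)) = log(27/50).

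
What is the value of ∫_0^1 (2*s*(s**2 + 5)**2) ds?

91/3

Let u = s**2 + 5, so du = 2*s ds. When s = 0, u = 5; when s = 1, u = 6.
The integral becomes ∫ u**2 du from 5 to 6, with antiderivative u**3/3.
Back in s: F(s) = (s**2 + 5)**3/3.
Then F(1) - F(0) = (72) - (125/3) = 91/3.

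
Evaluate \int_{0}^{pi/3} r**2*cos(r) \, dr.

-sqrt(3) + sqrt(3)*pi**2/18 + pi/3

Integrate by parts twice (u = r^2, dv = cos(r) dr).
An antiderivative is F(r) = r**2*sin(r) + 2*r*cos(r) - 2*sin(r).
Then F(pi/3) - F(0) = (-sqrt(3) + sqrt(3)*pi**2/18 + pi/3) - (0) = -sqrt(3) + sqrt(3)*pi**2/18 + pi/3.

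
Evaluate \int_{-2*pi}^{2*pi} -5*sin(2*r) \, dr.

An antiderivative is F(r) = 5*cos(2*r)/2.
Then F(2*pi) - F(-2*pi) = (5/2) - (5/2) = 0.

0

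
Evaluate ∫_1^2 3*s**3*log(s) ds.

Integrate by parts once (u = ln s, dv = 3*s**3 ds).
An antiderivative is F(s) = 3*s**4*(4*log(s) - 1)/16.
Then F(2) - F(1) = (-3 + 12*log(2)) - (-3/16) = -45/16 + 12*log(2).

-45/16 + 12*log(2)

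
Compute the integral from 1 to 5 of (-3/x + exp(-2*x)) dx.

(-6*exp(10)*log(5) - 1 + exp(8))*exp(-10)/2

An antiderivative is F(x) = -3*log(x) - exp(-2*x)/2.
Then F(5) - F(1) = (-3*log(5) - exp(-10)/2) - (-exp(-2)/2) = (-6*exp(10)*log(5) - 1 + exp(8))*exp(-10)/2.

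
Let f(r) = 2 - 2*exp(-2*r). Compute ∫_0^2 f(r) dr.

An antiderivative is F(r) = 2*r + exp(-2*r).
Then F(2) - F(0) = (exp(-4) + 4) - (1) = exp(-4) + 3.

exp(-4) + 3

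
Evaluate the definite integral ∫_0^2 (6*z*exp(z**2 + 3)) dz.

-3*(1 - exp(4))*exp(3)

Let u = z**2 + 3, so du = 2*z dz. When z = 0, u = 3; when z = 2, u = 7.
The integral becomes 3·∫ exp(u) du from 3 to 7, with antiderivative 3*exp(u).
Back in z: F(z) = 3*exp(z**2 + 3).
Then F(2) - F(0) = (3*exp(7)) - (3*exp(3)) = -3*(1 - exp(4))*exp(3).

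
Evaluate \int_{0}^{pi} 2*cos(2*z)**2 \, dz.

pi

Use the identity cos^2(2*z) = (1 + cos(4*z))/2.
An antiderivative is F(z) = z + sin(4*z)/4.
Then F(pi) - F(0) = (pi) - (0) = pi.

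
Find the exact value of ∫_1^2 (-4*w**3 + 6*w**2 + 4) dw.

By the power rule, an antiderivative is F(w) = -w**4 + 2*w**3 + 4*w.
Then F(2) - F(1) = (8) - (5) = 3.

3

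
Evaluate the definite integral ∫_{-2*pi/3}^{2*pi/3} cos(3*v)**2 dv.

2*pi/3

Use the identity cos^2(3*v) = (1 + cos(6*v))/2.
An antiderivative is F(v) = v/2 + sin(6*v)/12.
Then F(2*pi/3) - F(-2*pi/3) = (pi/3) - (-pi/3) = 2*pi/3.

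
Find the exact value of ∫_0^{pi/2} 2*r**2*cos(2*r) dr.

-pi/2

Integrate by parts twice (u = r^2, dv = 2*cos(2*r) dr).
An antiderivative is F(r) = r**2*sin(2*r) + r*cos(2*r) - sin(2*r)/2.
Then F(pi/2) - F(0) = (-pi/2) - (0) = -pi/2.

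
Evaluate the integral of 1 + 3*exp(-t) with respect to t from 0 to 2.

5 - 3*exp(-2)

An antiderivative is F(t) = t - 3*exp(-t).
Then F(2) - F(0) = (2 - 3*exp(-2)) - (-3) = 5 - 3*exp(-2).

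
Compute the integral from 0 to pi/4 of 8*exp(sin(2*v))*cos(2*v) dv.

Let u = sin(2*v), so du = 2*cos(2*v) dv. When v = 0, u = 0; when v = pi/4, u = 1.
The integral becomes 4·∫ exp(u) du from 0 to 1, with antiderivative 4*exp(u).
Back in v: F(v) = 4*exp(sin(2*v)).
Then F(pi/4) - F(0) = (4*E) - (4) = -4 + 4*E.

-4 + 4*E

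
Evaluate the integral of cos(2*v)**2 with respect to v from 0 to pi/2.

Use the identity cos^2(2*v) = (1 + cos(4*v))/2.
An antiderivative is F(v) = v/2 + sin(4*v)/8.
Then F(pi/2) - F(0) = (pi/4) - (0) = pi/4.

pi/4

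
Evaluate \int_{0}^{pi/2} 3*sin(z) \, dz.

3

An antiderivative is F(z) = -3*cos(z).
Then F(pi/2) - F(0) = (0) - (-3) = 3.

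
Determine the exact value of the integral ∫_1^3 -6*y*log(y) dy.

12 - 27*log(3)

Integrate by parts once (u = ln y, dv = -6*y dy).
An antiderivative is F(y) = -3*y**2*(2*log(y) - 1)/2.
Then F(3) - F(1) = (27/2 - 27*log(3)) - (3/2) = 12 - 27*log(3).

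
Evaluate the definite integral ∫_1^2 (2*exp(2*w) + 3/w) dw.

-exp(2) + log(8) + exp(4)

An antiderivative is F(w) = exp(2*w) + 3*log(w).
Then F(2) - F(1) = (log(8) + exp(4)) - (exp(2)) = -exp(2) + log(8) + exp(4).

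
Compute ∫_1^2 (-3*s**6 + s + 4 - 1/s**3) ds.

By the power rule, an antiderivative is F(s) = -3*s**7/7 + s**2/2 + 4*s + 1/(2*s**2).
Then F(2) - F(1) = (-2505/56) - (32/7) = -2761/56.

-2761/56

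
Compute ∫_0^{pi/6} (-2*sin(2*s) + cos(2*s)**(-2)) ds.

An antiderivative is F(s) = cos(2*s) + tan(2*s)/2.
Then F(pi/6) - F(0) = (1/2 + sqrt(3)/2) - (1) = -1/2 + sqrt(3)/2.

-1/2 + sqrt(3)/2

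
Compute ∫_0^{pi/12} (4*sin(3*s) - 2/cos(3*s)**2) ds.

2/3 - 2*sqrt(2)/3

An antiderivative is F(s) = -4*cos(3*s)/3 - 2*tan(3*s)/3.
Then F(pi/12) - F(0) = (-2*sqrt(2)/3 - 2/3) - (-4/3) = 2/3 - 2*sqrt(2)/3.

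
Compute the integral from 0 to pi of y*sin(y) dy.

Integrate by parts once (u = y, dv = sin(y) dy).
An antiderivative is F(y) = -y*cos(y) + sin(y).
Then F(pi) - F(0) = (pi) - (0) = pi.

pi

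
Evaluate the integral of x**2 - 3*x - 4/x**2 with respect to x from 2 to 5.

63/10

By the power rule, an antiderivative is F(x) = x**3/3 - 3*x**2/2 + 4/x.
Then F(5) - F(2) = (149/30) - (-4/3) = 63/10.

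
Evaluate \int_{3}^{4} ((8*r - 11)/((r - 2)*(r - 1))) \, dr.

2*log(2) + 3*log(3)

Factor the denominator: r**2 - 3*r + 2 = (r - 1)(r - 2).
Partial fractions: (8*r - 11)/((r - 2)*(r - 1)) = 3/(r - 1) + 5/(r - 2).
An antiderivative is F(r) = 5*log(r - 2) + 3*log(r - 1).
Then F(4) - F(3) = (3*log(3) + 5*log(2)) - (log(8)) = 2*log(2) + 3*log(3).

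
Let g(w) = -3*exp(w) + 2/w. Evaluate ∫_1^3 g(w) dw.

An antiderivative is F(w) = -3*exp(w) + 2*log(w).
Then F(3) - F(1) = (-3*exp(3) + log(9)) - (-3*exp(1)) = -3*exp(3) + log(9) + 3*exp(1).

-3*exp(3) + log(9) + 3*exp(1)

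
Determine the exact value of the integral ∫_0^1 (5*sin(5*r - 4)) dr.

cos(4) - cos(1)

Let u = 5*r - 4, so du = 5 dr. When r = 0, u = -4; when r = 1, u = 1.
The integral becomes ∫ sin(u) du from -4 to 1, with antiderivative -cos(u).
Back in r: F(r) = -cos(5*r - 4).
Then F(1) - F(0) = (-cos(1)) - (-cos(4)) = cos(4) - cos(1).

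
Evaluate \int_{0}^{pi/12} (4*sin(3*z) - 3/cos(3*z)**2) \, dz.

1/3 - 2*sqrt(2)/3

An antiderivative is F(z) = -4*cos(3*z)/3 - tan(3*z).
Then F(pi/12) - F(0) = (-1 - 2*sqrt(2)/3) - (-4/3) = 1/3 - 2*sqrt(2)/3.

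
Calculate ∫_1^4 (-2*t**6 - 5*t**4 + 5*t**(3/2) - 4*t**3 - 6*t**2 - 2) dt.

By the power rule, an antiderivative is F(t) = -2*t**7/7 + 2*t**(5/2) - t**5 - t**4 - 2*t**3 - 2*t.
Then F(4) - F(1) = (-42232/7) - (-30/7) = -42202/7.

-42202/7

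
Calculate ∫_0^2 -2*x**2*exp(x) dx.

Integrate by parts twice (u = x^2, dv = -2*exp(x) dx).
An antiderivative is F(x) = (-2*x**2 + 4*x - 4)*exp(x).
Then F(2) - F(0) = (-4*exp(2)) - (-4) = 4 - 4*exp(2).

4 - 4*exp(2)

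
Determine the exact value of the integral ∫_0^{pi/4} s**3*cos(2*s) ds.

-3*pi/16 + pi**3/128 + 3/8

Integrate by parts 3 times (u = s^3, dv = cos(2*s) ds).
An antiderivative is F(s) = s**3*sin(2*s)/2 + 3*s**2*cos(2*s)/4 - 3*s*sin(2*s)/4 - 3*cos(2*s)/8.
Then F(pi/4) - F(0) = (pi*(-24 + pi**2)/128) - (-3/8) = -3*pi/16 + pi**3/128 + 3/8.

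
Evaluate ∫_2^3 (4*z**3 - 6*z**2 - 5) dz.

22

By the power rule, an antiderivative is F(z) = z**4 - 2*z**3 - 5*z.
Then F(3) - F(2) = (12) - (-10) = 22.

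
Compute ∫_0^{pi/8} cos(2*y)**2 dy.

1/8 + pi/16

Use the identity cos^2(2*y) = (1 + cos(4*y))/2.
An antiderivative is F(y) = y/2 + sin(4*y)/8.
Then F(pi/8) - F(0) = (1/8 + pi/16) - (0) = 1/8 + pi/16.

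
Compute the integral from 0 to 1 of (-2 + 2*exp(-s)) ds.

-2*exp(-1)

An antiderivative is F(s) = -2*s - 2*exp(-s).
Then F(1) - F(0) = (-2 - 2*exp(-1)) - (-2) = -2*exp(-1).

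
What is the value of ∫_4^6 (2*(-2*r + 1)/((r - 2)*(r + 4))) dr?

Factor the denominator: r**2 + 2*r - 8 = (r + 4)(r - 2).
Partial fractions: 2*(-2*r + 1)/((r - 2)*(r + 4)) = -3/(r + 4) - 1/(r - 2).
An antiderivative is F(r) = -log(r - 2) - 3*log(r + 4).
Then F(6) - F(4) = (-3*log(5) - 5*log(2)) - (-10*log(2)) = -3*log(5) + 5*log(2).

-3*log(5) + 5*log(2)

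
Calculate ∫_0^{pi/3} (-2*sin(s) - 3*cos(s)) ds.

-3*sqrt(3)/2 - 1

An antiderivative is F(s) = -3*sin(s) + 2*cos(s).
Then F(pi/3) - F(0) = (1 - 3*sqrt(3)/2) - (2) = -3*sqrt(3)/2 - 1.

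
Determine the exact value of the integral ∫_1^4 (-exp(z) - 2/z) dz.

An antiderivative is F(z) = -exp(z) - 2*log(z).
Then F(4) - F(1) = (-exp(4) - log(16)) - (-exp(1)) = -exp(4) - log(16) + exp(1).

-exp(4) - log(16) + exp(1)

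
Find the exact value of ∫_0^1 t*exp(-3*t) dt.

(-4 + exp(3))*exp(-3)/9

Integrate by parts once (u = t, dv = exp(-3*t) dt).
An antiderivative is F(t) = (-3*t - 1)*exp(-3*t)/9.
Then F(1) - F(0) = (-4*exp(-3)/9) - (-1/9) = (-4 + exp(3))*exp(-3)/9.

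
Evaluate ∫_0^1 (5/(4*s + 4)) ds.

5*log(2)/4

An antiderivative is F(s) = 5*log(4*s + 4)/4.
Then F(1) - F(0) = (15*log(2)/4) - (5*log(2)/2) = 5*log(2)/4.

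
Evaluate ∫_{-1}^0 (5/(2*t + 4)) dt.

5*log(2)/2

An antiderivative is F(t) = 5*log(2*t + 4)/2.
Then F(0) - F(-1) = (log(32)) - (5*log(2)/2) = 5*log(2)/2.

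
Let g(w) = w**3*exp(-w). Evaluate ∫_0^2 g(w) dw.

Integrate by parts 3 times (u = w^3, dv = exp(-w) dw).
An antiderivative is F(w) = (-w**3 - 3*w**2 - 6*w - 6)*exp(-w).
Then F(2) - F(0) = (-38*exp(-2)) - (-6) = 6 - 38*exp(-2).

6 - 38*exp(-2)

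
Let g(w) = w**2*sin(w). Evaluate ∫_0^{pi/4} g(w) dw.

Integrate by parts twice (u = w^2, dv = sin(w) dw).
An antiderivative is F(w) = -w**2*cos(w) + 2*w*sin(w) + 2*cos(w).
Then F(pi/4) - F(0) = (sqrt(2)*(-pi**2 + 8*pi + 32)/32) - (2) = -2 - sqrt(2)*pi**2/32 + sqrt(2)*pi/4 + sqrt(2).

-2 - sqrt(2)*pi**2/32 + sqrt(2)*pi/4 + sqrt(2)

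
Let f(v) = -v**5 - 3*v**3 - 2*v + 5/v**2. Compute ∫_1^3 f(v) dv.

-186

By the power rule, an antiderivative is F(v) = -v**6/6 - 3*v**4/4 - v**2 - 5/v.
Then F(3) - F(1) = (-2315/12) - (-83/12) = -186.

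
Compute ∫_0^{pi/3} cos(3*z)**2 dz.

Use the identity cos^2(3*z) = (1 + cos(6*z))/2.
An antiderivative is F(z) = z/2 + sin(6*z)/12.
Then F(pi/3) - F(0) = (pi/6) - (0) = pi/6.

pi/6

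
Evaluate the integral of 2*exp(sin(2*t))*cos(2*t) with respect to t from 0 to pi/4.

-1 + E

Let u = sin(2*t), so du = 2*cos(2*t) dt. When t = 0, u = 0; when t = pi/4, u = 1.
The integral becomes ∫ exp(u) du from 0 to 1, with antiderivative exp(u).
Back in t: F(t) = exp(sin(2*t)).
Then F(pi/4) - F(0) = (E) - (1) = -1 + E.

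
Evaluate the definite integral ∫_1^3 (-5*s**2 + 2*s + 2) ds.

-94/3

By the power rule, an antiderivative is F(s) = -5*s**3/3 + s**2 + 2*s.
Then F(3) - F(1) = (-30) - (4/3) = -94/3.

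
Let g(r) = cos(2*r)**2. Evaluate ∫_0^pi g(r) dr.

pi/2

Use the identity cos^2(2*r) = (1 + cos(4*r))/2.
An antiderivative is F(r) = r/2 + sin(4*r)/8.
Then F(pi) - F(0) = (pi/2) - (0) = pi/2.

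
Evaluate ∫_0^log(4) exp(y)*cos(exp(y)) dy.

-sin(1) + sin(4)

Let u = exp(y), so du = exp(y) dy. When y = 0, u = 1; when y = log(4), u = 4.
The integral becomes ∫ cos(u) du from 1 to 4, with antiderivative sin(u).
Back in y: F(y) = sin(exp(y)).
Then F(log(4)) - F(0) = (sin(4)) - (sin(1)) = -sin(1) + sin(4).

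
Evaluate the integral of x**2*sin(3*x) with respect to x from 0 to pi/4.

Integrate by parts twice (u = x^2, dv = sin(3*x) dx).
An antiderivative is F(x) = -x**2*cos(3*x)/3 + 2*x*sin(3*x)/9 + 2*cos(3*x)/27.
Then F(pi/4) - F(0) = (sqrt(2)*(-32 + 24*pi + 9*pi**2)/864) - (2/27) = -2/27 - sqrt(2)/27 + sqrt(2)*pi/36 + sqrt(2)*pi**2/96.

-2/27 - sqrt(2)/27 + sqrt(2)*pi/36 + sqrt(2)*pi**2/96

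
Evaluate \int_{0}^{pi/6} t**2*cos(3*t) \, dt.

Integrate by parts twice (u = t^2, dv = cos(3*t) dt).
An antiderivative is F(t) = t**2*sin(3*t)/3 + 2*t*cos(3*t)/9 - 2*sin(3*t)/27.
Then F(pi/6) - F(0) = (-2/27 + pi**2/108) - (0) = -2/27 + pi**2/108.

-2/27 + pi**2/108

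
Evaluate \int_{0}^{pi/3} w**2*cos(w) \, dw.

-sqrt(3) + sqrt(3)*pi**2/18 + pi/3

Integrate by parts twice (u = w^2, dv = cos(w) dw).
An antiderivative is F(w) = w**2*sin(w) + 2*w*cos(w) - 2*sin(w).
Then F(pi/3) - F(0) = (-sqrt(3) + sqrt(3)*pi**2/18 + pi/3) - (0) = -sqrt(3) + sqrt(3)*pi**2/18 + pi/3.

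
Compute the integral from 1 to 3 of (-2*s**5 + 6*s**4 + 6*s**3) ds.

By the power rule, an antiderivative is F(s) = -s**6/3 + 6*s**5/5 + 3*s**4/2.
Then F(3) - F(1) = (1701/10) - (71/30) = 2516/15.

2516/15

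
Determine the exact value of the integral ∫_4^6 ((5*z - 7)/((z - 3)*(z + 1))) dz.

Factor the denominator: z**2 - 2*z - 3 = (z + 1)(z - 3).
Partial fractions: (5*z - 7)/((z - 3)*(z + 1)) = 3/(z + 1) + 2/(z - 3).
An antiderivative is F(z) = 2*log(z - 3) + 3*log(z + 1).
Then F(6) - F(4) = (2*log(3) + 3*log(7)) - (3*log(5)) = -3*log(5) + 2*log(3) + 3*log(7).

-3*log(5) + 2*log(3) + 3*log(7)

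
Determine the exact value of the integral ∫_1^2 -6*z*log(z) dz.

Integrate by parts once (u = ln z, dv = -6*z dz).
An antiderivative is F(z) = -3*z**2*(2*log(z) - 1)/2.
Then F(2) - F(1) = (6 - 12*log(2)) - (3/2) = 9/2 - 12*log(2).

9/2 - 12*log(2)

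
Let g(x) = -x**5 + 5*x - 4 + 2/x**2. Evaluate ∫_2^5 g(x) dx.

By the power rule, an antiderivative is F(x) = -x**6/6 + 5*x**2/2 - 4*x - 2/x.
Then F(5) - F(2) = (-38431/15) - (-29/3) = -12762/5.

-12762/5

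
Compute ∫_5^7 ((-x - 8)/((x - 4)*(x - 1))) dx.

-log(24)

Factor the denominator: x**2 - 5*x + 4 = (x - 1)(x - 4).
Partial fractions: (-x - 8)/((x - 4)*(x - 1)) = 3/(x - 1) - 4/(x - 4).
An antiderivative is F(x) = -4*log(x - 4) + 3*log(x - 1).
Then F(7) - F(5) = (log(8/3)) - (log(64)) = -log(24).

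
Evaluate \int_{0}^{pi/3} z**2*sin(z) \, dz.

Integrate by parts twice (u = z^2, dv = sin(z) dz).
An antiderivative is F(z) = -z**2*cos(z) + 2*z*sin(z) + 2*cos(z).
Then F(pi/3) - F(0) = (-pi**2/18 + 1 + sqrt(3)*pi/3) - (2) = -1 - pi**2/18 + sqrt(3)*pi/3.

-1 - pi**2/18 + sqrt(3)*pi/3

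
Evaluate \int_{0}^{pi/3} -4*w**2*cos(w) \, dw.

-4*pi/3 - 2*sqrt(3)*pi**2/9 + 4*sqrt(3)

Integrate by parts twice (u = w^2, dv = -4*cos(w) dw).
An antiderivative is F(w) = -4*w**2*sin(w) - 8*w*cos(w) + 8*sin(w).
Then F(pi/3) - F(0) = (-4*pi/3 - 2*sqrt(3)*pi**2/9 + 4*sqrt(3)) - (0) = -4*pi/3 - 2*sqrt(3)*pi**2/9 + 4*sqrt(3).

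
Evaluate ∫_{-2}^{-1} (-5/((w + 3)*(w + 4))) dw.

Factor the denominator: w**2 + 7*w + 12 = (w + 4)(w + 3).
Partial fractions: -5/((w + 3)*(w + 4)) = 5/(w + 4) - 5/(w + 3).
An antiderivative is F(w) = -5*log(w + 3) + 5*log(w + 4).
Then F(-1) - F(-2) = (-5*log(2) + 5*log(3)) - (log(32)) = -10*log(2) + 5*log(3).

-10*log(2) + 5*log(3)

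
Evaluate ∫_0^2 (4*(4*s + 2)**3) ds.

2496

Let u = 4*s + 2, so du = 4 ds. When s = 0, u = 2; when s = 2, u = 10.
The integral becomes ∫ u**3 du from 2 to 10, with antiderivative u**4/4.
Back in s: F(s) = (4*s + 2)**4/4.
Then F(2) - F(0) = (2500) - (4) = 2496.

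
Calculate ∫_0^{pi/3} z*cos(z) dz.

-1/2 + sqrt(3)*pi/6

Integrate by parts once (u = z, dv = cos(z) dz).
An antiderivative is F(z) = z*sin(z) + cos(z).
Then F(pi/3) - F(0) = (1/2 + sqrt(3)*pi/6) - (1) = -1/2 + sqrt(3)*pi/6.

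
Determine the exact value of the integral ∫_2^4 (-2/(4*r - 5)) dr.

-log(11)/2 + log(3)/2

An antiderivative is F(r) = -log(4*r - 5)/2.
Then F(4) - F(2) = (-log(11)/2) - (-log(3)/2) = -log(11)/2 + log(3)/2.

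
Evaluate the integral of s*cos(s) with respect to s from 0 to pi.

Integrate by parts once (u = s, dv = cos(s) ds).
An antiderivative is F(s) = s*sin(s) + cos(s).
Then F(pi) - F(0) = (-1) - (1) = -2.

-2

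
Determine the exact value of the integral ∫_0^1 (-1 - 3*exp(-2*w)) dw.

An antiderivative is F(w) = -w + 3*exp(-2*w)/2.
Then F(1) - F(0) = (-1 + 3*exp(-2)/2) - (3/2) = -5/2 + 3*exp(-2)/2.

-5/2 + 3*exp(-2)/2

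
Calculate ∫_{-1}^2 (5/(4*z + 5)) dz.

5*log(13)/4

An antiderivative is F(z) = 5*log(4*z + 5)/4.
Then F(2) - F(-1) = (5*log(13)/4) - (0) = 5*log(13)/4.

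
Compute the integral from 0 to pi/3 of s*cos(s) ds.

Integrate by parts once (u = s, dv = cos(s) ds).
An antiderivative is F(s) = s*sin(s) + cos(s).
Then F(pi/3) - F(0) = (1/2 + sqrt(3)*pi/6) - (1) = -1/2 + sqrt(3)*pi/6.

-1/2 + sqrt(3)*pi/6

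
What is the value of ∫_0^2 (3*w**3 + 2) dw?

16

By the power rule, an antiderivative is F(w) = 3*w**4/4 + 2*w.
Then F(2) - F(0) = (16) - (0) = 16.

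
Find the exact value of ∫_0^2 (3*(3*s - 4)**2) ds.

24

Let u = 3*s - 4, so du = 3 ds. When s = 0, u = -4; when s = 2, u = 2.
The integral becomes ∫ u**2 du from -4 to 2, with antiderivative u**3/3.
Back in s: F(s) = (3*s - 4)**3/3.
Then F(2) - F(0) = (8/3) - (-64/3) = 24.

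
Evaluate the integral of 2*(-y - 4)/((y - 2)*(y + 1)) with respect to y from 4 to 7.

Factor the denominator: y**2 - y - 2 = (y + 1)(y - 2).
Partial fractions: 2*(-y - 4)/((y - 2)*(y + 1)) = 2/(y + 1) - 4/(y - 2).
An antiderivative is F(y) = -4*log(y - 2) + 2*log(y + 1).
Then F(7) - F(4) = (-4*log(5) + 6*log(2)) - (log(25/16)) = -6*log(5) + 10*log(2).

-6*log(5) + 10*log(2)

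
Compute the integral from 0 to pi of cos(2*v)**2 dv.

Use the identity cos^2(2*v) = (1 + cos(4*v))/2.
An antiderivative is F(v) = v/2 + sin(4*v)/8.
Then F(pi) - F(0) = (pi/2) - (0) = pi/2.

pi/2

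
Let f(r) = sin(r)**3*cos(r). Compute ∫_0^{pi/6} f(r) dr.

1/64

Let u = sin(r), so du = cos(r) dr. When r = 0, u = 0; when r = pi/6, u = 1/2.
The integral becomes ∫ u**3 du from 0 to 1/2, with antiderivative u**4/4.
Back in r: F(r) = sin(r)**4/4.
Then F(pi/6) - F(0) = (1/64) - (0) = 1/64.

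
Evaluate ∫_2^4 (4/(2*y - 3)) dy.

log(25)

An antiderivative is F(y) = 2*log(2*y - 3).
Then F(4) - F(2) = (log(25)) - (0) = log(25).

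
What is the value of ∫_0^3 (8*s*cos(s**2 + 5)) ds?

Let u = s**2 + 5, so du = 2*s ds. When s = 0, u = 5; when s = 3, u = 14.
The integral becomes 4·∫ cos(u) du from 5 to 14, with antiderivative 4*sin(u).
Back in s: F(s) = 4*sin(s**2 + 5).
Then F(3) - F(0) = (4*sin(14)) - (4*sin(5)) = -4*sin(5) + 4*sin(14).

-4*sin(5) + 4*sin(14)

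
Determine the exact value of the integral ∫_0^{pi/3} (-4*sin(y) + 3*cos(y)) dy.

-2 + 3*sqrt(3)/2

An antiderivative is F(y) = 3*sin(y) + 4*cos(y).
Then F(pi/3) - F(0) = (2 + 3*sqrt(3)/2) - (4) = -2 + 3*sqrt(3)/2.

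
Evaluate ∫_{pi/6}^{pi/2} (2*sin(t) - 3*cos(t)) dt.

An antiderivative is F(t) = -3*sin(t) - 2*cos(t).
Then F(pi/2) - F(pi/6) = (-3) - (-sqrt(3) - 3/2) = -3/2 + sqrt(3).

-3/2 + sqrt(3)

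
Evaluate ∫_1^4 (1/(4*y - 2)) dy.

log(7)/4

An antiderivative is F(y) = log(4*y - 2)/4.
Then F(4) - F(1) = (log(14)/4) - (log(2)/4) = log(7)/4.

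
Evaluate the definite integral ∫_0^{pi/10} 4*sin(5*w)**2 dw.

Use the identity sin^2(5*w) = (1 - cos(10*w))/2.
An antiderivative is F(w) = 2*w - sin(10*w)/5.
Then F(pi/10) - F(0) = (pi/5) - (0) = pi/5.

pi/5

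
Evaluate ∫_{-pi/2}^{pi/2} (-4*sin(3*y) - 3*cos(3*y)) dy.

An antiderivative is F(y) = -sin(3*y) + 4*cos(3*y)/3.
Then F(pi/2) - F(-pi/2) = (1) - (-1) = 2.

2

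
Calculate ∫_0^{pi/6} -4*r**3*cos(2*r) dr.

-3/4 - pi**2/24 - sqrt(3)*pi**3/216 + sqrt(3)*pi/4

Integrate by parts 3 times (u = r^3, dv = -4*cos(2*r) dr).
An antiderivative is F(r) = -2*r**3*sin(2*r) - 3*r**2*cos(2*r) + 3*r*sin(2*r) + 3*cos(2*r)/2.
Then F(pi/6) - F(0) = (-pi**2/24 - sqrt(3)*pi**3/216 + 3/4 + sqrt(3)*pi/4) - (3/2) = -3/4 - pi**2/24 - sqrt(3)*pi**3/216 + sqrt(3)*pi/4.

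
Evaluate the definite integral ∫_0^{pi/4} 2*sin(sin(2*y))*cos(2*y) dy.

Let u = sin(2*y), so du = 2*cos(2*y) dy. When y = 0, u = 0; when y = pi/4, u = 1.
The integral becomes ∫ sin(u) du from 0 to 1, with antiderivative -cos(u).
Back in y: F(y) = -cos(sin(2*y)).
Then F(pi/4) - F(0) = (-cos(1)) - (-1) = 1 - cos(1).

1 - cos(1)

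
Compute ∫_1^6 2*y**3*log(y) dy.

-1295/8 + 648*log(2) + 648*log(3)

Integrate by parts once (u = ln y, dv = 2*y**3 dy).
An antiderivative is F(y) = y**4*(4*log(y) - 1)/8.
Then F(6) - F(1) = (-162 + 648*log(2) + 648*log(3)) - (-1/8) = -1295/8 + 648*log(2) + 648*log(3).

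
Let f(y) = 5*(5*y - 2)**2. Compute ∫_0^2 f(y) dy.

520/3

Let u = 5*y - 2, so du = 5 dy. When y = 0, u = -2; when y = 2, u = 8.
The integral becomes ∫ u**2 du from -2 to 8, with antiderivative u**3/3.
Back in y: F(y) = (5*y - 2)**3/3.
Then F(2) - F(0) = (512/3) - (-8/3) = 520/3.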